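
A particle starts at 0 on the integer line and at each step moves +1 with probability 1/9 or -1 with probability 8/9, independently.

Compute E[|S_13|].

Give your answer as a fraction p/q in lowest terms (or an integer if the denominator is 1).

Answer: 951935998559/94143178827

Derivation:
S_13 takes values m ≡ 1 (mod 2) with |m| ≤ 13; P(S_13=m) = C(13,(13+m)/2) · (1/9)^((13+m)/2) · (8/9)^((13-m)/2).
Distribution: P(S=-13)=549755813888/2541865828329, P(S=-11)=893353197568/2541865828329, P(S=-9)=223338299392/847288609443, P(S=-7)=307090161664/2541865828329, P(S=-5)=95965675520/2541865828329, P(S=-3)=2399141888/282429536481, P(S=-1)=1199570944/847288609443, P(S=1)=149946368/847288609443, P(S=3)=4685824/282429536481, P(S=5)=2928640/2541865828329, P(S=7)=146432/2541865828329, P(S=9)=1664/847288609443, P(S=11)=104/2541865828329, P(S=13)=1/2541865828329
E[|S_13|] = Σ_m |m|·P(S_13=m) = 951935998559/94143178827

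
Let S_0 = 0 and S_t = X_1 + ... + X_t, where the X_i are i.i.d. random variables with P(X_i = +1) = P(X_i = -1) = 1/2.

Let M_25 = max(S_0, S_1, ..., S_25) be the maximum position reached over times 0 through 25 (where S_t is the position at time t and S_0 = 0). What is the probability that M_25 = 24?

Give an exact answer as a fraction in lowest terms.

Answer: 1/33554432

Derivation:
Let M_25 = max(S_0,...,S_25). Use the reflection principle: for j ≥ 1, #{paths with M_25 ≥ j} = #{S_25 ≥ j} + #{S_25 ≥ j+1}.
By reflection, #{M_25 ≥ 24} = #{S_25 ≥ 24} + #{S_25 ≥ 25} = 1 + 1 = 2.
#{M_25 ≥ 25} = #{S_25 ≥ 25} + #{S_25 ≥ 26} = 1 + 0 = 1.
#{M_25 = 24} = 2 - 1 = 1.
P(M_25 = 24) = 1/33554432 = 1/33554432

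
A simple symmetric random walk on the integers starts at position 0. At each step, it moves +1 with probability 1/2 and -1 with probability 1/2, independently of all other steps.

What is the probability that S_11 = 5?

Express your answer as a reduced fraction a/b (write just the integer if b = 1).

To reach position 5 after 11 steps: need 8 steps of +1 and 3 of -1.
Favorable paths: C(11,8) = 165
Total paths: 2^11 = 2048
P = 165/2048 = 165/2048

Answer: 165/2048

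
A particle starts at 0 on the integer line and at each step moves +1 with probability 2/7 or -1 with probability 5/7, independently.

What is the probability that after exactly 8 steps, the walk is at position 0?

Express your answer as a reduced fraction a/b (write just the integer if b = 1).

Answer: 100000/823543

Derivation:
To be at 0 after 8 steps: need exactly 4 steps of +1 and 4 of -1.
Number of such sequences: C(8,4) = 70
Each has probability (2/7)^4 · (5/7)^4 = 10000/5764801
P = 70 · 10000/5764801 = 100000/823543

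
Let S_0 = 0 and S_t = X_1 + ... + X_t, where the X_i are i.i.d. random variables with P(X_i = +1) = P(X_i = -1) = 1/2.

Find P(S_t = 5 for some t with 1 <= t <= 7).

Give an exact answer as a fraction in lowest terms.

Answer: 9/128

Derivation:
Count via complement. Let g(t,s) = #length-t paths at position s with S_1..S_t all ≠ 5.
g(t,s) = g(t-1,s-1) + g(t-1,s+1) for s ≠ 5; g(t,5) = 0.
t=0: g(0,0)=1
t=1: g(1,-1)=1 g(1,1)=1
t=2: g(2,-2)=1 g(2,0)=2 g(2,2)=1
t=3: g(3,-3)=1 g(3,-1)=3 g(3,1)=3 g(3,3)=1
t=4: g(4,-4)=1 g(4,-2)=4 g(4,0)=6 g(4,2)=4 g(4,4)=1
t=5: g(5,-5)=1 g(5,-3)=5 g(5,-1)=10 g(5,1)=10 g(5,3)=5
t=6: g(6,-6)=1 g(6,-4)=6 g(6,-2)=15 g(6,0)=20 g(6,2)=15 g(6,4)=5
t=7: g(7,-7)=1 g(7,-5)=7 g(7,-3)=21 g(7,-1)=35 g(7,1)=35 g(7,3)=20
Paths never hitting 5: Σ_s g(7,s) = 119
Paths hitting 5: 2^7 - 119 = 9
P = 9/128 = 9/128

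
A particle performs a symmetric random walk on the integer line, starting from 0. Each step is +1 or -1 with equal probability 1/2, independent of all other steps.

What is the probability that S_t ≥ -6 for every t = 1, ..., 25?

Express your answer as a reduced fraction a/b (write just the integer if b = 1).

Answer: 27895895/33554432

Derivation:
Let f(t,s) = #length-t paths at position s with S_1..S_t all ≥ -6.
f(t,s) = f(t-1,s-1) + f(t-1,s+1) for s ≥ -6; f(t,s) = 0 for s < -6.
t=0: f(0,0)=1
t=1: f(1,-1)=1 f(1,1)=1
t=2: f(2,-2)=1 f(2,0)=2 f(2,2)=1
t=3: f(3,-3)=1 f(3,-1)=3 f(3,1)=3 f(3,3)=1
t=4: f(4,-4)=1 f(4,-2)=4 f(4,0)=6 f(4,2)=4 f(4,4)=1
t=5: f(5,-5)=1 f(5,-3)=5 f(5,-1)=10 f(5,1)=10 f(5,3)=5 f(5,5)=1
t=6: f(6,-6)=1 f(6,-4)=6 f(6,-2)=15 f(6,0)=20 f(6,2)=15 f(6,4)=6 f(6,6)=1
t=7: f(7,-5)=7 f(7,-3)=21 f(7,-1)=35 f(7,1)=35 f(7,3)=21 f(7,5)=7 f(7,7)=1
t=8: f(8,-6)=7 f(8,-4)=28 f(8,-2)=56 f(8,0)=70 f(8,2)=56 f(8,4)=28 f(8,6)=8 f(8,8)=1
t=9: f(9,-5)=35 f(9,-3)=84 f(9,-1)=126 f(9,1)=126 f(9,3)=84 f(9,5)=36 f(9,7)=9 f(9,9)=1
t=10: f(10,-6)=35 f(10,-4)=119 f(10,-2)=210 f(10,0)=252 f(10,2)=210 f(10,4)=120 f(10,6)=45 f(10,8)=10 f(10,10)=1
t=11: f(11,-5)=154 f(11,-3)=329 f(11,-1)=462 f(11,1)=462 f(11,3)=330 f(11,5)=165 f(11,7)=55 f(11,9)=11 f(11,11)=1
t=12: f(12,-6)=154 f(12,-4)=483 f(12,-2)=791 f(12,0)=924 f(12,2)=792 f(12,4)=495 f(12,6)=220 f(12,8)=66 f(12,10)=12 f(12,12)=1
t=13: f(13,-5)=637 f(13,-3)=1274 f(13,-1)=1715 f(13,1)=1716 f(13,3)=1287 f(13,5)=715 f(13,7)=286 f(13,9)=78 f(13,11)=13 f(13,13)=1
t=14: f(14,-6)=637 f(14,-4)=1911 f(14,-2)=2989 f(14,0)=3431 f(14,2)=3003 f(14,4)=2002 f(14,6)=1001 f(14,8)=364 f(14,10)=91 f(14,12)=14 f(14,14)=1
t=15: f(15,-5)=2548 f(15,-3)=4900 f(15,-1)=6420 f(15,1)=6434 f(15,3)=5005 f(15,5)=3003 f(15,7)=1365 f(15,9)=455 f(15,11)=105 f(15,13)=15 f(15,15)=1
t=16: f(16,-6)=2548 f(16,-4)=7448 f(16,-2)=11320 f(16,0)=12854 f(16,2)=11439 f(16,4)=8008 f(16,6)=4368 f(16,8)=1820 f(16,10)=560 f(16,12)=120 f(16,14)=16 f(16,16)=1
t=17: f(17,-5)=9996 f(17,-3)=18768 f(17,-1)=24174 f(17,1)=24293 f(17,3)=19447 f(17,5)=12376 f(17,7)=6188 f(17,9)=2380 f(17,11)=680 f(17,13)=136 f(17,15)=17 f(17,17)=1
t=18: f(18,-6)=9996 f(18,-4)=28764 f(18,-2)=42942 f(18,0)=48467 f(18,2)=43740 f(18,4)=31823 f(18,6)=18564 f(18,8)=8568 f(18,10)=3060 f(18,12)=816 f(18,14)=153 f(18,16)=18 f(18,18)=1
t=19: f(19,-5)=38760 f(19,-3)=71706 f(19,-1)=91409 f(19,1)=92207 f(19,3)=75563 f(19,5)=50387 f(19,7)=27132 f(19,9)=11628 f(19,11)=3876 f(19,13)=969 f(19,15)=171 f(19,17)=19 f(19,19)=1
t=20: f(20,-6)=38760 f(20,-4)=110466 f(20,-2)=163115 f(20,0)=183616 f(20,2)=167770 f(20,4)=125950 f(20,6)=77519 f(20,8)=38760 f(20,10)=15504 f(20,12)=4845 f(20,14)=1140 f(20,16)=190 f(20,18)=20 f(20,20)=1
t=21: f(21,-5)=149226 f(21,-3)=273581 f(21,-1)=346731 f(21,1)=351386 f(21,3)=293720 f(21,5)=203469 f(21,7)=116279 f(21,9)=54264 f(21,11)=20349 f(21,13)=5985 f(21,15)=1330 f(21,17)=210 f(21,19)=21 f(21,21)=1
t=22: f(22,-6)=149226 f(22,-4)=422807 f(22,-2)=620312 f(22,0)=698117 f(22,2)=645106 f(22,4)=497189 f(22,6)=319748 f(22,8)=170543 f(22,10)=74613 f(22,12)=26334 f(22,14)=7315 f(22,16)=1540 f(22,18)=231 f(22,20)=22 f(22,22)=1
t=23: f(23,-5)=572033 f(23,-3)=1043119 f(23,-1)=1318429 f(23,1)=1343223 f(23,3)=1142295 f(23,5)=816937 f(23,7)=490291 f(23,9)=245156 f(23,11)=100947 f(23,13)=33649 f(23,15)=8855 f(23,17)=1771 f(23,19)=253 f(23,21)=23 f(23,23)=1
t=24: f(24,-6)=572033 f(24,-4)=1615152 f(24,-2)=2361548 f(24,0)=2661652 f(24,2)=2485518 f(24,4)=1959232 f(24,6)=1307228 f(24,8)=735447 f(24,10)=346103 f(24,12)=134596 f(24,14)=42504 f(24,16)=10626 f(24,18)=2024 f(24,20)=276 f(24,22)=24 f(24,24)=1
t=25: f(25,-5)=2187185 f(25,-3)=3976700 f(25,-1)=5023200 f(25,1)=5147170 f(25,3)=4444750 f(25,5)=3266460 f(25,7)=2042675 f(25,9)=1081550 f(25,11)=480699 f(25,13)=177100 f(25,15)=53130 f(25,17)=12650 f(25,19)=2300 f(25,21)=300 f(25,23)=25 f(25,25)=1
Σ_s f(25,s) = 27895895
P = 27895895/33554432 = 27895895/33554432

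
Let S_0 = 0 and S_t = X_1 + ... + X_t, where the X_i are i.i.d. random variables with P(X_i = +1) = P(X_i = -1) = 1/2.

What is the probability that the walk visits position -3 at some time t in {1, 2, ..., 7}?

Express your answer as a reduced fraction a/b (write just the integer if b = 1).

Count via complement. Let g(t,s) = #length-t paths at position s with S_1..S_t all ≠ -3.
g(t,s) = g(t-1,s-1) + g(t-1,s+1) for s ≠ -3; g(t,-3) = 0.
t=0: g(0,0)=1
t=1: g(1,-1)=1 g(1,1)=1
t=2: g(2,-2)=1 g(2,0)=2 g(2,2)=1
t=3: g(3,-1)=3 g(3,1)=3 g(3,3)=1
t=4: g(4,-2)=3 g(4,0)=6 g(4,2)=4 g(4,4)=1
t=5: g(5,-1)=9 g(5,1)=10 g(5,3)=5 g(5,5)=1
t=6: g(6,-2)=9 g(6,0)=19 g(6,2)=15 g(6,4)=6 g(6,6)=1
t=7: g(7,-1)=28 g(7,1)=34 g(7,3)=21 g(7,5)=7 g(7,7)=1
Paths never hitting -3: Σ_s g(7,s) = 91
Paths hitting -3: 2^7 - 91 = 37
P = 37/128 = 37/128

Answer: 37/128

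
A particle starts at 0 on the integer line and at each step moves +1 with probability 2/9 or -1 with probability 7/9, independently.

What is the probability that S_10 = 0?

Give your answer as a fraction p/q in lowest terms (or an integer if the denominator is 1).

To be at 0 after 10 steps: need exactly 5 steps of +1 and 5 of -1.
Number of such sequences: C(10,5) = 252
Each has probability (2/9)^5 · (7/9)^5 = 537824/3486784401
P = 252 · 537824/3486784401 = 15059072/387420489

Answer: 15059072/387420489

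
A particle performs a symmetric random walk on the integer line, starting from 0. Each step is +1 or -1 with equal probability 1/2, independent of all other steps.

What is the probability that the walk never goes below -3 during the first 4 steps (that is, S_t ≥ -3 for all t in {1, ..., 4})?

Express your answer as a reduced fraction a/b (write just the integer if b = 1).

Answer: 15/16

Derivation:
Let f(t,s) = #length-t paths at position s with S_1..S_t all ≥ -3.
f(t,s) = f(t-1,s-1) + f(t-1,s+1) for s ≥ -3; f(t,s) = 0 for s < -3.
t=0: f(0,0)=1
t=1: f(1,-1)=1 f(1,1)=1
t=2: f(2,-2)=1 f(2,0)=2 f(2,2)=1
t=3: f(3,-3)=1 f(3,-1)=3 f(3,1)=3 f(3,3)=1
t=4: f(4,-2)=4 f(4,0)=6 f(4,2)=4 f(4,4)=1
Σ_s f(4,s) = 15
P = 15/16 = 15/16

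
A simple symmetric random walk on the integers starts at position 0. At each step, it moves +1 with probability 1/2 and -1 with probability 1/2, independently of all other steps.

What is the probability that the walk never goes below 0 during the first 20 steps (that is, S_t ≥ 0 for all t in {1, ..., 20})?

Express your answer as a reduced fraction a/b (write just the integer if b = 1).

Answer: 46189/262144

Derivation:
Let f(t,s) = #length-t paths at position s with S_1..S_t all ≥ 0.
f(t,s) = f(t-1,s-1) + f(t-1,s+1) for s ≥ 0; f(t,s) = 0 for s < 0.
t=0: f(0,0)=1
t=1: f(1,1)=1
t=2: f(2,0)=1 f(2,2)=1
t=3: f(3,1)=2 f(3,3)=1
t=4: f(4,0)=2 f(4,2)=3 f(4,4)=1
t=5: f(5,1)=5 f(5,3)=4 f(5,5)=1
t=6: f(6,0)=5 f(6,2)=9 f(6,4)=5 f(6,6)=1
t=7: f(7,1)=14 f(7,3)=14 f(7,5)=6 f(7,7)=1
t=8: f(8,0)=14 f(8,2)=28 f(8,4)=20 f(8,6)=7 f(8,8)=1
t=9: f(9,1)=42 f(9,3)=48 f(9,5)=27 f(9,7)=8 f(9,9)=1
t=10: f(10,0)=42 f(10,2)=90 f(10,4)=75 f(10,6)=35 f(10,8)=9 f(10,10)=1
t=11: f(11,1)=132 f(11,3)=165 f(11,5)=110 f(11,7)=44 f(11,9)=10 f(11,11)=1
t=12: f(12,0)=132 f(12,2)=297 f(12,4)=275 f(12,6)=154 f(12,8)=54 f(12,10)=11 f(12,12)=1
t=13: f(13,1)=429 f(13,3)=572 f(13,5)=429 f(13,7)=208 f(13,9)=65 f(13,11)=12 f(13,13)=1
t=14: f(14,0)=429 f(14,2)=1001 f(14,4)=1001 f(14,6)=637 f(14,8)=273 f(14,10)=77 f(14,12)=13 f(14,14)=1
t=15: f(15,1)=1430 f(15,3)=2002 f(15,5)=1638 f(15,7)=910 f(15,9)=350 f(15,11)=90 f(15,13)=14 f(15,15)=1
t=16: f(16,0)=1430 f(16,2)=3432 f(16,4)=3640 f(16,6)=2548 f(16,8)=1260 f(16,10)=440 f(16,12)=104 f(16,14)=15 f(16,16)=1
t=17: f(17,1)=4862 f(17,3)=7072 f(17,5)=6188 f(17,7)=3808 f(17,9)=1700 f(17,11)=544 f(17,13)=119 f(17,15)=16 f(17,17)=1
t=18: f(18,0)=4862 f(18,2)=11934 f(18,4)=13260 f(18,6)=9996 f(18,8)=5508 f(18,10)=2244 f(18,12)=663 f(18,14)=135 f(18,16)=17 f(18,18)=1
t=19: f(19,1)=16796 f(19,3)=25194 f(19,5)=23256 f(19,7)=15504 f(19,9)=7752 f(19,11)=2907 f(19,13)=798 f(19,15)=152 f(19,17)=18 f(19,19)=1
t=20: f(20,0)=16796 f(20,2)=41990 f(20,4)=48450 f(20,6)=38760 f(20,8)=23256 f(20,10)=10659 f(20,12)=3705 f(20,14)=950 f(20,16)=170 f(20,18)=19 f(20,20)=1
Σ_s f(20,s) = 184756
P = 184756/1048576 = 46189/262144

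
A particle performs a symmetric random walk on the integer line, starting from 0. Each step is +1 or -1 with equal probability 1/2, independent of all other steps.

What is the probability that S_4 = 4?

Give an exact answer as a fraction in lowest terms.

Answer: 1/16

Derivation:
To reach position 4 after 4 steps: need 4 steps of +1 and 0 of -1.
Favorable paths: C(4,4) = 1
Total paths: 2^4 = 16
P = 1/16 = 1/16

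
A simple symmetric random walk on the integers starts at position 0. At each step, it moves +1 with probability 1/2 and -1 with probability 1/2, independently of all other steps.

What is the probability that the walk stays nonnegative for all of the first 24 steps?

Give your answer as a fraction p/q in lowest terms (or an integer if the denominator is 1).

Answer: 676039/4194304

Derivation:
Let f(t,s) = #length-t paths at position s with S_1..S_t all ≥ 0.
f(t,s) = f(t-1,s-1) + f(t-1,s+1) for s ≥ 0; f(t,s) = 0 for s < 0.
t=0: f(0,0)=1
t=1: f(1,1)=1
t=2: f(2,0)=1 f(2,2)=1
t=3: f(3,1)=2 f(3,3)=1
t=4: f(4,0)=2 f(4,2)=3 f(4,4)=1
t=5: f(5,1)=5 f(5,3)=4 f(5,5)=1
t=6: f(6,0)=5 f(6,2)=9 f(6,4)=5 f(6,6)=1
t=7: f(7,1)=14 f(7,3)=14 f(7,5)=6 f(7,7)=1
t=8: f(8,0)=14 f(8,2)=28 f(8,4)=20 f(8,6)=7 f(8,8)=1
t=9: f(9,1)=42 f(9,3)=48 f(9,5)=27 f(9,7)=8 f(9,9)=1
t=10: f(10,0)=42 f(10,2)=90 f(10,4)=75 f(10,6)=35 f(10,8)=9 f(10,10)=1
t=11: f(11,1)=132 f(11,3)=165 f(11,5)=110 f(11,7)=44 f(11,9)=10 f(11,11)=1
t=12: f(12,0)=132 f(12,2)=297 f(12,4)=275 f(12,6)=154 f(12,8)=54 f(12,10)=11 f(12,12)=1
t=13: f(13,1)=429 f(13,3)=572 f(13,5)=429 f(13,7)=208 f(13,9)=65 f(13,11)=12 f(13,13)=1
t=14: f(14,0)=429 f(14,2)=1001 f(14,4)=1001 f(14,6)=637 f(14,8)=273 f(14,10)=77 f(14,12)=13 f(14,14)=1
t=15: f(15,1)=1430 f(15,3)=2002 f(15,5)=1638 f(15,7)=910 f(15,9)=350 f(15,11)=90 f(15,13)=14 f(15,15)=1
t=16: f(16,0)=1430 f(16,2)=3432 f(16,4)=3640 f(16,6)=2548 f(16,8)=1260 f(16,10)=440 f(16,12)=104 f(16,14)=15 f(16,16)=1
t=17: f(17,1)=4862 f(17,3)=7072 f(17,5)=6188 f(17,7)=3808 f(17,9)=1700 f(17,11)=544 f(17,13)=119 f(17,15)=16 f(17,17)=1
t=18: f(18,0)=4862 f(18,2)=11934 f(18,4)=13260 f(18,6)=9996 f(18,8)=5508 f(18,10)=2244 f(18,12)=663 f(18,14)=135 f(18,16)=17 f(18,18)=1
t=19: f(19,1)=16796 f(19,3)=25194 f(19,5)=23256 f(19,7)=15504 f(19,9)=7752 f(19,11)=2907 f(19,13)=798 f(19,15)=152 f(19,17)=18 f(19,19)=1
t=20: f(20,0)=16796 f(20,2)=41990 f(20,4)=48450 f(20,6)=38760 f(20,8)=23256 f(20,10)=10659 f(20,12)=3705 f(20,14)=950 f(20,16)=170 f(20,18)=19 f(20,20)=1
t=21: f(21,1)=58786 f(21,3)=90440 f(21,5)=87210 f(21,7)=62016 f(21,9)=33915 f(21,11)=14364 f(21,13)=4655 f(21,15)=1120 f(21,17)=189 f(21,19)=20 f(21,21)=1
t=22: f(22,0)=58786 f(22,2)=149226 f(22,4)=177650 f(22,6)=149226 f(22,8)=95931 f(22,10)=48279 f(22,12)=19019 f(22,14)=5775 f(22,16)=1309 f(22,18)=209 f(22,20)=21 f(22,22)=1
t=23: f(23,1)=208012 f(23,3)=326876 f(23,5)=326876 f(23,7)=245157 f(23,9)=144210 f(23,11)=67298 f(23,13)=24794 f(23,15)=7084 f(23,17)=1518 f(23,19)=230 f(23,21)=22 f(23,23)=1
t=24: f(24,0)=208012 f(24,2)=534888 f(24,4)=653752 f(24,6)=572033 f(24,8)=389367 f(24,10)=211508 f(24,12)=92092 f(24,14)=31878 f(24,16)=8602 f(24,18)=1748 f(24,20)=252 f(24,22)=23 f(24,24)=1
Σ_s f(24,s) = 2704156
P = 2704156/16777216 = 676039/4194304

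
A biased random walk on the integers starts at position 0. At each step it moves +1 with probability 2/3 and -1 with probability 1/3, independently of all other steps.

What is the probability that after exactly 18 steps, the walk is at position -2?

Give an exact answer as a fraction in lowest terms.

To reach position -2 after 18 steps: need 8 steps of +1 and 10 steps of -1.
Number of such sequences: C(18,8) = 43758
Each has probability (2/3)^8 · (1/3)^10 = 256/387420489
P = 43758 · 256/387420489 = 1244672/43046721

Answer: 1244672/43046721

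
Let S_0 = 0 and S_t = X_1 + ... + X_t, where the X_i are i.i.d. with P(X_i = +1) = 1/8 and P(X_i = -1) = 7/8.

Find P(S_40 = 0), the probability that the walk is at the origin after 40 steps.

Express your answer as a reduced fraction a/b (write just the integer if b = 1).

Answer: 2749771733951721848256092205/332306998946228968225951765070086144

Derivation:
To be at 0 after 40 steps: need exactly 20 steps of +1 and 20 of -1.
Number of such sequences: C(40,20) = 137846528820
Each has probability (1/8)^20 · (7/8)^20 = 79792266297612001/1329227995784915872903807060280344576
P = 137846528820 · 79792266297612001/1329227995784915872903807060280344576 = 2749771733951721848256092205/332306998946228968225951765070086144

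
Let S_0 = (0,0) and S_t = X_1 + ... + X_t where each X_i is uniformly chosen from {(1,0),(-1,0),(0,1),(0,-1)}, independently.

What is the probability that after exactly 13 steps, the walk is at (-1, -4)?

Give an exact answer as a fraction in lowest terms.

Let h be the number of horizontal steps (so 13-h are vertical). To end at (-1,-4) need (h-1)/2 right-steps and ((13-h)-4)/2 up-steps.
Sum over h with 1 ≤ h ≤ 9, h ≡ 1 (mod 2), 13-h ≡ 0 (mod 2):
h=1: C(13,1)·C(1,0)·C(12,4) = 13·1·495 = 6435
h=3: C(13,3)·C(3,1)·C(10,3) = 286·3·120 = 102960
h=5: C(13,5)·C(5,2)·C(8,2) = 1287·10·28 = 360360
h=7: C(13,7)·C(7,3)·C(6,1) = 1716·35·6 = 360360
h=9: C(13,9)·C(9,4)·C(4,0) = 715·126·1 = 90090
Total favorable: 920205
Total paths: 4^13 = 67108864
P = 920205/67108864 = 920205/67108864

Answer: 920205/67108864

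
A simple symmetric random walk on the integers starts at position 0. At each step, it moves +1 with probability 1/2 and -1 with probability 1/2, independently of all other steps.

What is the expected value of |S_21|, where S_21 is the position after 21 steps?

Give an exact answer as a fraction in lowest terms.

Answer: 969969/262144

Derivation:
S_21 takes values m ≡ 1 (mod 2) with |m| ≤ 21; P(S_21=m) = C(21,(21+m)/2)/2^21.
Total paths: 2^21 = 2097152
Distribution: P(S=-21)=1/2097152, P(S=-19)=21/2097152, P(S=-17)=210/2097152, P(S=-15)=1330/2097152, P(S=-13)=5985/2097152, P(S=-11)=20349/2097152, P(S=-9)=54264/2097152, P(S=-7)=116280/2097152, P(S=-5)=203490/2097152, P(S=-3)=293930/2097152, P(S=-1)=352716/2097152, P(S=1)=352716/2097152, P(S=3)=293930/2097152, P(S=5)=203490/2097152, P(S=7)=116280/2097152, P(S=9)=54264/2097152, P(S=11)=20349/2097152, P(S=13)=5985/2097152, P(S=15)=1330/2097152, P(S=17)=210/2097152, P(S=19)=21/2097152, P(S=21)=1/2097152
E[|S_21|] = Σ_m |m|·P(S_21=m) = 7759752/2097152 = 969969/262144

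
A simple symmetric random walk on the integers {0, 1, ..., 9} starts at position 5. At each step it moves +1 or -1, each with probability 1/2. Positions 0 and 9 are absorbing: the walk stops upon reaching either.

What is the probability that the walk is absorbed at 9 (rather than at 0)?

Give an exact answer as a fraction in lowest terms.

Symmetric walk (p = 1/2): the harmonic-function argument gives P(hit 9 before 0 | start at 5) = a/N.
P = 5/9 = 5/9

Answer: 5/9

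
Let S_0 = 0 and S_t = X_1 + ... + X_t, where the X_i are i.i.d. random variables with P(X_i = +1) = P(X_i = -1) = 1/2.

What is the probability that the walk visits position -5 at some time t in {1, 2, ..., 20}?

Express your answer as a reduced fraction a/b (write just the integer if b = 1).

Count via complement. Let g(t,s) = #length-t paths at position s with S_1..S_t all ≠ -5.
g(t,s) = g(t-1,s-1) + g(t-1,s+1) for s ≠ -5; g(t,-5) = 0.
t=0: g(0,0)=1
t=1: g(1,-1)=1 g(1,1)=1
t=2: g(2,-2)=1 g(2,0)=2 g(2,2)=1
t=3: g(3,-3)=1 g(3,-1)=3 g(3,1)=3 g(3,3)=1
t=4: g(4,-4)=1 g(4,-2)=4 g(4,0)=6 g(4,2)=4 g(4,4)=1
t=5: g(5,-3)=5 g(5,-1)=10 g(5,1)=10 g(5,3)=5 g(5,5)=1
t=6: g(6,-4)=5 g(6,-2)=15 g(6,0)=20 g(6,2)=15 g(6,4)=6 g(6,6)=1
t=7: g(7,-3)=20 g(7,-1)=35 g(7,1)=35 g(7,3)=21 g(7,5)=7 g(7,7)=1
t=8: g(8,-4)=20 g(8,-2)=55 g(8,0)=70 g(8,2)=56 g(8,4)=28 g(8,6)=8 g(8,8)=1
t=9: g(9,-3)=75 g(9,-1)=125 g(9,1)=126 g(9,3)=84 g(9,5)=36 g(9,7)=9 g(9,9)=1
t=10: g(10,-4)=75 g(10,-2)=200 g(10,0)=251 g(10,2)=210 g(10,4)=120 g(10,6)=45 g(10,8)=10 g(10,10)=1
t=11: g(11,-3)=275 g(11,-1)=451 g(11,1)=461 g(11,3)=330 g(11,5)=165 g(11,7)=55 g(11,9)=11 g(11,11)=1
t=12: g(12,-4)=275 g(12,-2)=726 g(12,0)=912 g(12,2)=791 g(12,4)=495 g(12,6)=220 g(12,8)=66 g(12,10)=12 g(12,12)=1
t=13: g(13,-3)=1001 g(13,-1)=1638 g(13,1)=1703 g(13,3)=1286 g(13,5)=715 g(13,7)=286 g(13,9)=78 g(13,11)=13 g(13,13)=1
t=14: g(14,-4)=1001 g(14,-2)=2639 g(14,0)=3341 g(14,2)=2989 g(14,4)=2001 g(14,6)=1001 g(14,8)=364 g(14,10)=91 g(14,12)=14 g(14,14)=1
t=15: g(15,-3)=3640 g(15,-1)=5980 g(15,1)=6330 g(15,3)=4990 g(15,5)=3002 g(15,7)=1365 g(15,9)=455 g(15,11)=105 g(15,13)=15 g(15,15)=1
t=16: g(16,-4)=3640 g(16,-2)=9620 g(16,0)=12310 g(16,2)=11320 g(16,4)=7992 g(16,6)=4367 g(16,8)=1820 g(16,10)=560 g(16,12)=120 g(16,14)=16 g(16,16)=1
t=17: g(17,-3)=13260 g(17,-1)=21930 g(17,1)=23630 g(17,3)=19312 g(17,5)=12359 g(17,7)=6187 g(17,9)=2380 g(17,11)=680 g(17,13)=136 g(17,15)=17 g(17,17)=1
t=18: g(18,-4)=13260 g(18,-2)=35190 g(18,0)=45560 g(18,2)=42942 g(18,4)=31671 g(18,6)=18546 g(18,8)=8567 g(18,10)=3060 g(18,12)=816 g(18,14)=153 g(18,16)=18 g(18,18)=1
t=19: g(19,-3)=48450 g(19,-1)=80750 g(19,1)=88502 g(19,3)=74613 g(19,5)=50217 g(19,7)=27113 g(19,9)=11627 g(19,11)=3876 g(19,13)=969 g(19,15)=171 g(19,17)=19 g(19,19)=1
t=20: g(20,-4)=48450 g(20,-2)=129200 g(20,0)=169252 g(20,2)=163115 g(20,4)=124830 g(20,6)=77330 g(20,8)=38740 g(20,10)=15503 g(20,12)=4845 g(20,14)=1140 g(20,16)=190 g(20,18)=20 g(20,20)=1
Paths never hitting -5: Σ_s g(20,s) = 772616
Paths hitting -5: 2^20 - 772616 = 275960
P = 275960/1048576 = 34495/131072

Answer: 34495/131072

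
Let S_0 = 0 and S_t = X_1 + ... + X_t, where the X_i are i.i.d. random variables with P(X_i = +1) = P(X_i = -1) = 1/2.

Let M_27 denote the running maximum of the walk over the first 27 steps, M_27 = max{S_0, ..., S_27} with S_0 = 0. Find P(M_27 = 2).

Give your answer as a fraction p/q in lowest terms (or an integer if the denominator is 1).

Let M_27 = max(S_0,...,S_27). Use the reflection principle: for j ≥ 1, #{paths with M_27 ≥ j} = #{S_27 ≥ j} + #{S_27 ≥ j+1}.
By reflection, #{M_27 ≥ 2} = #{S_27 ≥ 2} + #{S_27 ≥ 3} = 47050564 + 47050564 = 94101128.
#{M_27 ≥ 3} = #{S_27 ≥ 3} + #{S_27 ≥ 4} = 47050564 + 29666704 = 76717268.
#{M_27 = 2} = 94101128 - 76717268 = 17383860.
P(M_27 = 2) = 17383860/134217728 = 4345965/33554432

Answer: 4345965/33554432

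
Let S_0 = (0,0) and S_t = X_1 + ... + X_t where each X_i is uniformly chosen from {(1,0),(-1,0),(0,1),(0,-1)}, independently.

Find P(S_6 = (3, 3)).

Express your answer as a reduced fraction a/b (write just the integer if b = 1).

Let h be the number of horizontal steps (so 6-h are vertical). To end at (3,3) need (h+3)/2 right-steps and ((6-h)+3)/2 up-steps.
Sum over h with 3 ≤ h ≤ 3, h ≡ 1 (mod 2), 6-h ≡ 1 (mod 2):
h=3: C(6,3)·C(3,3)·C(3,3) = 20·1·1 = 20
Total favorable: 20
Total paths: 4^6 = 4096
P = 20/4096 = 5/1024

Answer: 5/1024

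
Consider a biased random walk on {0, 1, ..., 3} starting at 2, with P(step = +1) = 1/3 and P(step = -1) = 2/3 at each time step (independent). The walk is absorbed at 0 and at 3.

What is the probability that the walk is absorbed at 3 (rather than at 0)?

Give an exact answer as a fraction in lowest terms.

Answer: 3/7

Derivation:
Biased walk: p = 1/3, q = 2/3, r = q/p = 2
Gambler's ruin: P(hit 3 before 0 | start at 2) = (1 - r^a)/(1 - r^N)
r^2 = 4; r^3 = 8
P = (1 - 4) / (1 - 8) = -3 / -7 = 3/7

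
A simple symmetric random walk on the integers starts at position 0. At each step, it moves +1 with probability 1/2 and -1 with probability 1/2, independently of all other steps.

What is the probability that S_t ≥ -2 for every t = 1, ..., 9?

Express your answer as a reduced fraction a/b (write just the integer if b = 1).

Answer: 21/32

Derivation:
Let f(t,s) = #length-t paths at position s with S_1..S_t all ≥ -2.
f(t,s) = f(t-1,s-1) + f(t-1,s+1) for s ≥ -2; f(t,s) = 0 for s < -2.
t=0: f(0,0)=1
t=1: f(1,-1)=1 f(1,1)=1
t=2: f(2,-2)=1 f(2,0)=2 f(2,2)=1
t=3: f(3,-1)=3 f(3,1)=3 f(3,3)=1
t=4: f(4,-2)=3 f(4,0)=6 f(4,2)=4 f(4,4)=1
t=5: f(5,-1)=9 f(5,1)=10 f(5,3)=5 f(5,5)=1
t=6: f(6,-2)=9 f(6,0)=19 f(6,2)=15 f(6,4)=6 f(6,6)=1
t=7: f(7,-1)=28 f(7,1)=34 f(7,3)=21 f(7,5)=7 f(7,7)=1
t=8: f(8,-2)=28 f(8,0)=62 f(8,2)=55 f(8,4)=28 f(8,6)=8 f(8,8)=1
t=9: f(9,-1)=90 f(9,1)=117 f(9,3)=83 f(9,5)=36 f(9,7)=9 f(9,9)=1
Σ_s f(9,s) = 336
P = 336/512 = 21/32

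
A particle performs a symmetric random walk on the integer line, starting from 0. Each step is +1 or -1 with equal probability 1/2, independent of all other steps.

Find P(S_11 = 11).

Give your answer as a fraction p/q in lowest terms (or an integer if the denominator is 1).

Answer: 1/2048

Derivation:
To reach position 11 after 11 steps: need 11 steps of +1 and 0 of -1.
Favorable paths: C(11,11) = 1
Total paths: 2^11 = 2048
P = 1/2048 = 1/2048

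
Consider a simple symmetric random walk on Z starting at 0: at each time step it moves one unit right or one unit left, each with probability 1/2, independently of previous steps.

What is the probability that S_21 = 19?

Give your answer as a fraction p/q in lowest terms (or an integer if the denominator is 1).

Answer: 21/2097152

Derivation:
To reach position 19 after 21 steps: need 20 steps of +1 and 1 of -1.
Favorable paths: C(21,20) = 21
Total paths: 2^21 = 2097152
P = 21/2097152 = 21/2097152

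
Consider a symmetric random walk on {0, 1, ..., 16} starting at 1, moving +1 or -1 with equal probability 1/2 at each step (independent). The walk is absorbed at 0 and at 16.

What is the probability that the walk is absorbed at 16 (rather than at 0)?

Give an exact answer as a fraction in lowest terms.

Answer: 1/16

Derivation:
Symmetric walk (p = 1/2): the harmonic-function argument gives P(hit 16 before 0 | start at 1) = a/N.
P = 1/16 = 1/16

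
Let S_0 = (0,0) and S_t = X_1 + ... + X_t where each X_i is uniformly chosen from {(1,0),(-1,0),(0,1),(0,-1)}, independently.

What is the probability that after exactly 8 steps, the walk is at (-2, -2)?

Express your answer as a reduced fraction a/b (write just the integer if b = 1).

Let h be the number of horizontal steps (so 8-h are vertical). To end at (-2,-2) need (h-2)/2 right-steps and ((8-h)-2)/2 up-steps.
Sum over h with 2 ≤ h ≤ 6, h ≡ 0 (mod 2), 8-h ≡ 0 (mod 2):
h=2: C(8,2)·C(2,0)·C(6,2) = 28·1·15 = 420
h=4: C(8,4)·C(4,1)·C(4,1) = 70·4·4 = 1120
h=6: C(8,6)·C(6,2)·C(2,0) = 28·15·1 = 420
Total favorable: 1960
Total paths: 4^8 = 65536
P = 1960/65536 = 245/8192

Answer: 245/8192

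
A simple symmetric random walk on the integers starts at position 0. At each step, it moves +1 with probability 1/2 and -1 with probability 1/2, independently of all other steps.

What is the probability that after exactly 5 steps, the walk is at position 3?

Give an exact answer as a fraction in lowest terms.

To reach position 3 after 5 steps: need 4 steps of +1 and 1 of -1.
Favorable paths: C(5,4) = 5
Total paths: 2^5 = 32
P = 5/32 = 5/32

Answer: 5/32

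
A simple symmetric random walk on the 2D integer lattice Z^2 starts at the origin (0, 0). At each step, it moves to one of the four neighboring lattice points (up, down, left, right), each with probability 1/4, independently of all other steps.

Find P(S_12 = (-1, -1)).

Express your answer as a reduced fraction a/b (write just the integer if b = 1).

Answer: 22869/524288

Derivation:
Let h be the number of horizontal steps (so 12-h are vertical). To end at (-1,-1) need (h-1)/2 right-steps and ((12-h)-1)/2 up-steps.
Sum over h with 1 ≤ h ≤ 11, h ≡ 1 (mod 2), 12-h ≡ 1 (mod 2):
h=1: C(12,1)·C(1,0)·C(11,5) = 12·1·462 = 5544
h=3: C(12,3)·C(3,1)·C(9,4) = 220·3·126 = 83160
h=5: C(12,5)·C(5,2)·C(7,3) = 792·10·35 = 277200
h=7: C(12,7)·C(7,3)·C(5,2) = 792·35·10 = 277200
h=9: C(12,9)·C(9,4)·C(3,1) = 220·126·3 = 83160
h=11: C(12,11)·C(11,5)·C(1,0) = 12·462·1 = 5544
Total favorable: 731808
Total paths: 4^12 = 16777216
P = 731808/16777216 = 22869/524288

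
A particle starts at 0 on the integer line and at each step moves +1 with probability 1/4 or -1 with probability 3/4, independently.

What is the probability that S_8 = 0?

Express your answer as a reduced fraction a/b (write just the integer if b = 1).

To be at 0 after 8 steps: need exactly 4 steps of +1 and 4 of -1.
Number of such sequences: C(8,4) = 70
Each has probability (1/4)^4 · (3/4)^4 = 81/65536
P = 70 · 81/65536 = 2835/32768

Answer: 2835/32768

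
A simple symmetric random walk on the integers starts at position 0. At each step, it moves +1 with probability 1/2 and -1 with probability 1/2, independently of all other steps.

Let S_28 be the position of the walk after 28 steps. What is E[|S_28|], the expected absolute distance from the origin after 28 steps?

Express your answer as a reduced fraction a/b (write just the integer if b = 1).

S_28 takes values m ≡ 0 (mod 2) with |m| ≤ 28; P(S_28=m) = C(28,(28+m)/2)/2^28.
Total paths: 2^28 = 268435456
Distribution: P(S=-28)=1/268435456, P(S=-26)=28/268435456, P(S=-24)=378/268435456, P(S=-22)=3276/268435456, P(S=-20)=20475/268435456, P(S=-18)=98280/268435456, P(S=-16)=376740/268435456, P(S=-14)=1184040/268435456, P(S=-12)=3108105/268435456, P(S=-10)=6906900/268435456, P(S=-8)=13123110/268435456, P(S=-6)=21474180/268435456, P(S=-4)=30421755/268435456, P(S=-2)=37442160/268435456, P(S=0)=40116600/268435456, P(S=2)=37442160/268435456, P(S=4)=30421755/268435456, P(S=6)=21474180/268435456, P(S=8)=13123110/268435456, P(S=10)=6906900/268435456, P(S=12)=3108105/268435456, P(S=14)=1184040/268435456, P(S=16)=376740/268435456, P(S=18)=98280/268435456, P(S=20)=20475/268435456, P(S=22)=3276/268435456, P(S=24)=378/268435456, P(S=26)=28/268435456, P(S=28)=1/268435456
E[|S_28|] = Σ_m |m|·P(S_28=m) = 1123264800/268435456 = 35102025/8388608

Answer: 35102025/8388608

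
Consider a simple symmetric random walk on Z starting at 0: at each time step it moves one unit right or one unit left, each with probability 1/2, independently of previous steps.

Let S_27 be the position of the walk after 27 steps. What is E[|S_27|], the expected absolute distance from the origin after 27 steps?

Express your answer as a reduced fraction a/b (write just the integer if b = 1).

Answer: 35102025/8388608

Derivation:
S_27 takes values m ≡ 1 (mod 2) with |m| ≤ 27; P(S_27=m) = C(27,(27+m)/2)/2^27.
Total paths: 2^27 = 134217728
Distribution: P(S=-27)=1/134217728, P(S=-25)=27/134217728, P(S=-23)=351/134217728, P(S=-21)=2925/134217728, P(S=-19)=17550/134217728, P(S=-17)=80730/134217728, P(S=-15)=296010/134217728, P(S=-13)=888030/134217728, P(S=-11)=2220075/134217728, P(S=-9)=4686825/134217728, P(S=-7)=8436285/134217728, P(S=-5)=13037895/134217728, P(S=-3)=17383860/134217728, P(S=-1)=20058300/134217728, P(S=1)=20058300/134217728, P(S=3)=17383860/134217728, P(S=5)=13037895/134217728, P(S=7)=8436285/134217728, P(S=9)=4686825/134217728, P(S=11)=2220075/134217728, P(S=13)=888030/134217728, P(S=15)=296010/134217728, P(S=17)=80730/134217728, P(S=19)=17550/134217728, P(S=21)=2925/134217728, P(S=23)=351/134217728, P(S=25)=27/134217728, P(S=27)=1/134217728
E[|S_27|] = Σ_m |m|·P(S_27=m) = 561632400/134217728 = 35102025/8388608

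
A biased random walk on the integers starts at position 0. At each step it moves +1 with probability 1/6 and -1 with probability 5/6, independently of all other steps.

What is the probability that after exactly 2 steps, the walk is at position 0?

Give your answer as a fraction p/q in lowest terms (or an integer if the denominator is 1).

To be at 0 after 2 steps: need exactly 1 step of +1 and 1 of -1.
Number of such sequences: C(2,1) = 2
Each has probability (1/6)^1 · (5/6)^1 = 5/36
P = 2 · 5/36 = 5/18

Answer: 5/18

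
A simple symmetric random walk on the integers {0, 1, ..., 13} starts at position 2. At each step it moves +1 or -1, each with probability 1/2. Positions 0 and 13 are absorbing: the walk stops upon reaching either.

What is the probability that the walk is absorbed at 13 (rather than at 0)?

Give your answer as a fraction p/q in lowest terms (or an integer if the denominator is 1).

Answer: 2/13

Derivation:
Symmetric walk (p = 1/2): the harmonic-function argument gives P(hit 13 before 0 | start at 2) = a/N.
P = 2/13 = 2/13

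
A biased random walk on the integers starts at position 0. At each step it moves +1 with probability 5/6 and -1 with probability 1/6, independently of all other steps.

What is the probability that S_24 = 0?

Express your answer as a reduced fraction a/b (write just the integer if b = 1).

Answer: 165048583984375/1184595334580404224

Derivation:
To reach position 0 after 24 steps: need 12 steps of +1 and 12 steps of -1.
Number of such sequences: C(24,12) = 2704156
Each has probability (5/6)^12 · (1/6)^12 = 244140625/4738381338321616896
P = 2704156 · 244140625/4738381338321616896 = 165048583984375/1184595334580404224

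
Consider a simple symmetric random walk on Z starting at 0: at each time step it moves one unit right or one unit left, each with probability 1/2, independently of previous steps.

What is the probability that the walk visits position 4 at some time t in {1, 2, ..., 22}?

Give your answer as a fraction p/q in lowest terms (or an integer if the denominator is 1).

Answer: 106135/262144

Derivation:
Count via complement. Let g(t,s) = #length-t paths at position s with S_1..S_t all ≠ 4.
g(t,s) = g(t-1,s-1) + g(t-1,s+1) for s ≠ 4; g(t,4) = 0.
t=0: g(0,0)=1
t=1: g(1,-1)=1 g(1,1)=1
t=2: g(2,-2)=1 g(2,0)=2 g(2,2)=1
t=3: g(3,-3)=1 g(3,-1)=3 g(3,1)=3 g(3,3)=1
t=4: g(4,-4)=1 g(4,-2)=4 g(4,0)=6 g(4,2)=4
t=5: g(5,-5)=1 g(5,-3)=5 g(5,-1)=10 g(5,1)=10 g(5,3)=4
t=6: g(6,-6)=1 g(6,-4)=6 g(6,-2)=15 g(6,0)=20 g(6,2)=14
t=7: g(7,-7)=1 g(7,-5)=7 g(7,-3)=21 g(7,-1)=35 g(7,1)=34 g(7,3)=14
t=8: g(8,-8)=1 g(8,-6)=8 g(8,-4)=28 g(8,-2)=56 g(8,0)=69 g(8,2)=48
t=9: g(9,-9)=1 g(9,-7)=9 g(9,-5)=36 g(9,-3)=84 g(9,-1)=125 g(9,1)=117 g(9,3)=48
t=10: g(10,-10)=1 g(10,-8)=10 g(10,-6)=45 g(10,-4)=120 g(10,-2)=209 g(10,0)=242 g(10,2)=165
t=11: g(11,-11)=1 g(11,-9)=11 g(11,-7)=55 g(11,-5)=165 g(11,-3)=329 g(11,-1)=451 g(11,1)=407 g(11,3)=165
t=12: g(12,-12)=1 g(12,-10)=12 g(12,-8)=66 g(12,-6)=220 g(12,-4)=494 g(12,-2)=780 g(12,0)=858 g(12,2)=572
t=13: g(13,-13)=1 g(13,-11)=13 g(13,-9)=78 g(13,-7)=286 g(13,-5)=714 g(13,-3)=1274 g(13,-1)=1638 g(13,1)=1430 g(13,3)=572
t=14: g(14,-14)=1 g(14,-12)=14 g(14,-10)=91 g(14,-8)=364 g(14,-6)=1000 g(14,-4)=1988 g(14,-2)=2912 g(14,0)=3068 g(14,2)=2002
t=15: g(15,-15)=1 g(15,-13)=15 g(15,-11)=105 g(15,-9)=455 g(15,-7)=1364 g(15,-5)=2988 g(15,-3)=4900 g(15,-1)=5980 g(15,1)=5070 g(15,3)=2002
t=16: g(16,-16)=1 g(16,-14)=16 g(16,-12)=120 g(16,-10)=560 g(16,-8)=1819 g(16,-6)=4352 g(16,-4)=7888 g(16,-2)=10880 g(16,0)=11050 g(16,2)=7072
t=17: g(17,-17)=1 g(17,-15)=17 g(17,-13)=136 g(17,-11)=680 g(17,-9)=2379 g(17,-7)=6171 g(17,-5)=12240 g(17,-3)=18768 g(17,-1)=21930 g(17,1)=18122 g(17,3)=7072
t=18: g(18,-18)=1 g(18,-16)=18 g(18,-14)=153 g(18,-12)=816 g(18,-10)=3059 g(18,-8)=8550 g(18,-6)=18411 g(18,-4)=31008 g(18,-2)=40698 g(18,0)=40052 g(18,2)=25194
t=19: g(19,-19)=1 g(19,-17)=19 g(19,-15)=171 g(19,-13)=969 g(19,-11)=3875 g(19,-9)=11609 g(19,-7)=26961 g(19,-5)=49419 g(19,-3)=71706 g(19,-1)=80750 g(19,1)=65246 g(19,3)=25194
t=20: g(20,-20)=1 g(20,-18)=20 g(20,-16)=190 g(20,-14)=1140 g(20,-12)=4844 g(20,-10)=15484 g(20,-8)=38570 g(20,-6)=76380 g(20,-4)=121125 g(20,-2)=152456 g(20,0)=145996 g(20,2)=90440
t=21: g(21,-21)=1 g(21,-19)=21 g(21,-17)=210 g(21,-15)=1330 g(21,-13)=5984 g(21,-11)=20328 g(21,-9)=54054 g(21,-7)=114950 g(21,-5)=197505 g(21,-3)=273581 g(21,-1)=298452 g(21,1)=236436 g(21,3)=90440
t=22: g(22,-22)=1 g(22,-20)=22 g(22,-18)=231 g(22,-16)=1540 g(22,-14)=7314 g(22,-12)=26312 g(22,-10)=74382 g(22,-8)=169004 g(22,-6)=312455 g(22,-4)=471086 g(22,-2)=572033 g(22,0)=534888 g(22,2)=326876
Paths never hitting 4: Σ_s g(22,s) = 2496144
Paths hitting 4: 2^22 - 2496144 = 1698160
P = 1698160/4194304 = 106135/262144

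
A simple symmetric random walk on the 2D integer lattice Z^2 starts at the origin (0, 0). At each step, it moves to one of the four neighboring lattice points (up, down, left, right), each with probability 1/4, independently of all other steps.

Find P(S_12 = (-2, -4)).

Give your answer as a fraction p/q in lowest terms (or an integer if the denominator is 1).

Let h be the number of horizontal steps (so 12-h are vertical). To end at (-2,-4) need (h-2)/2 right-steps and ((12-h)-4)/2 up-steps.
Sum over h with 2 ≤ h ≤ 8, h ≡ 0 (mod 2), 12-h ≡ 0 (mod 2):
h=2: C(12,2)·C(2,0)·C(10,3) = 66·1·120 = 7920
h=4: C(12,4)·C(4,1)·C(8,2) = 495·4·28 = 55440
h=6: C(12,6)·C(6,2)·C(6,1) = 924·15·6 = 83160
h=8: C(12,8)·C(8,3)·C(4,0) = 495·56·1 = 27720
Total favorable: 174240
Total paths: 4^12 = 16777216
P = 174240/16777216 = 5445/524288

Answer: 5445/524288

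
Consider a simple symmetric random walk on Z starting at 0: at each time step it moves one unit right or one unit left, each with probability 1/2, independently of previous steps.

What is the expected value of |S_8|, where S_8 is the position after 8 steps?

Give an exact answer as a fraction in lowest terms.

Answer: 35/16

Derivation:
S_8 takes values m ≡ 0 (mod 2) with |m| ≤ 8; P(S_8=m) = C(8,(8+m)/2)/2^8.
Total paths: 2^8 = 256
Distribution: P(S=-8)=1/256, P(S=-6)=8/256, P(S=-4)=28/256, P(S=-2)=56/256, P(S=0)=70/256, P(S=2)=56/256, P(S=4)=28/256, P(S=6)=8/256, P(S=8)=1/256
E[|S_8|] = Σ_m |m|·P(S_8=m) = 560/256 = 35/16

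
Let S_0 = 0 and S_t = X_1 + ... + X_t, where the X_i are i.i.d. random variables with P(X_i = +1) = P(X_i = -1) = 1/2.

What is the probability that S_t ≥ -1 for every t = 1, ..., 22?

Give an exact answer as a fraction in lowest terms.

Let f(t,s) = #length-t paths at position s with S_1..S_t all ≥ -1.
f(t,s) = f(t-1,s-1) + f(t-1,s+1) for s ≥ -1; f(t,s) = 0 for s < -1.
t=0: f(0,0)=1
t=1: f(1,-1)=1 f(1,1)=1
t=2: f(2,0)=2 f(2,2)=1
t=3: f(3,-1)=2 f(3,1)=3 f(3,3)=1
t=4: f(4,0)=5 f(4,2)=4 f(4,4)=1
t=5: f(5,-1)=5 f(5,1)=9 f(5,3)=5 f(5,5)=1
t=6: f(6,0)=14 f(6,2)=14 f(6,4)=6 f(6,6)=1
t=7: f(7,-1)=14 f(7,1)=28 f(7,3)=20 f(7,5)=7 f(7,7)=1
t=8: f(8,0)=42 f(8,2)=48 f(8,4)=27 f(8,6)=8 f(8,8)=1
t=9: f(9,-1)=42 f(9,1)=90 f(9,3)=75 f(9,5)=35 f(9,7)=9 f(9,9)=1
t=10: f(10,0)=132 f(10,2)=165 f(10,4)=110 f(10,6)=44 f(10,8)=10 f(10,10)=1
t=11: f(11,-1)=132 f(11,1)=297 f(11,3)=275 f(11,5)=154 f(11,7)=54 f(11,9)=11 f(11,11)=1
t=12: f(12,0)=429 f(12,2)=572 f(12,4)=429 f(12,6)=208 f(12,8)=65 f(12,10)=12 f(12,12)=1
t=13: f(13,-1)=429 f(13,1)=1001 f(13,3)=1001 f(13,5)=637 f(13,7)=273 f(13,9)=77 f(13,11)=13 f(13,13)=1
t=14: f(14,0)=1430 f(14,2)=2002 f(14,4)=1638 f(14,6)=910 f(14,8)=350 f(14,10)=90 f(14,12)=14 f(14,14)=1
t=15: f(15,-1)=1430 f(15,1)=3432 f(15,3)=3640 f(15,5)=2548 f(15,7)=1260 f(15,9)=440 f(15,11)=104 f(15,13)=15 f(15,15)=1
t=16: f(16,0)=4862 f(16,2)=7072 f(16,4)=6188 f(16,6)=3808 f(16,8)=1700 f(16,10)=544 f(16,12)=119 f(16,14)=16 f(16,16)=1
t=17: f(17,-1)=4862 f(17,1)=11934 f(17,3)=13260 f(17,5)=9996 f(17,7)=5508 f(17,9)=2244 f(17,11)=663 f(17,13)=135 f(17,15)=17 f(17,17)=1
t=18: f(18,0)=16796 f(18,2)=25194 f(18,4)=23256 f(18,6)=15504 f(18,8)=7752 f(18,10)=2907 f(18,12)=798 f(18,14)=152 f(18,16)=18 f(18,18)=1
t=19: f(19,-1)=16796 f(19,1)=41990 f(19,3)=48450 f(19,5)=38760 f(19,7)=23256 f(19,9)=10659 f(19,11)=3705 f(19,13)=950 f(19,15)=170 f(19,17)=19 f(19,19)=1
t=20: f(20,0)=58786 f(20,2)=90440 f(20,4)=87210 f(20,6)=62016 f(20,8)=33915 f(20,10)=14364 f(20,12)=4655 f(20,14)=1120 f(20,16)=189 f(20,18)=20 f(20,20)=1
t=21: f(21,-1)=58786 f(21,1)=149226 f(21,3)=177650 f(21,5)=149226 f(21,7)=95931 f(21,9)=48279 f(21,11)=19019 f(21,13)=5775 f(21,15)=1309 f(21,17)=209 f(21,19)=21 f(21,21)=1
t=22: f(22,0)=208012 f(22,2)=326876 f(22,4)=326876 f(22,6)=245157 f(22,8)=144210 f(22,10)=67298 f(22,12)=24794 f(22,14)=7084 f(22,16)=1518 f(22,18)=230 f(22,20)=22 f(22,22)=1
Σ_s f(22,s) = 1352078
P = 1352078/4194304 = 676039/2097152

Answer: 676039/2097152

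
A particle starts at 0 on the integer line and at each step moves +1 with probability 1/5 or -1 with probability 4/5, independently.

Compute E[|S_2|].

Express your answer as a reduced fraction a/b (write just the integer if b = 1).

S_2 takes values m ≡ 0 (mod 2) with |m| ≤ 2; P(S_2=m) = C(2,(2+m)/2) · (1/5)^((2+m)/2) · (4/5)^((2-m)/2).
Distribution: P(S=-2)=16/25, P(S=0)=8/25, P(S=2)=1/25
E[|S_2|] = Σ_m |m|·P(S_2=m) = 34/25

Answer: 34/25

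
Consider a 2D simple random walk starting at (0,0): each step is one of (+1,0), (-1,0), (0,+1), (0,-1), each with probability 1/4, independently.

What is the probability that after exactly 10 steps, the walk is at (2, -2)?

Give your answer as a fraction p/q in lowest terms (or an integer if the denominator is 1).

Let h be the number of horizontal steps (so 10-h are vertical). To end at (2,-2) need (h+2)/2 right-steps and ((10-h)-2)/2 up-steps.
Sum over h with 2 ≤ h ≤ 8, h ≡ 0 (mod 2), 10-h ≡ 0 (mod 2):
h=2: C(10,2)·C(2,2)·C(8,3) = 45·1·56 = 2520
h=4: C(10,4)·C(4,3)·C(6,2) = 210·4·15 = 12600
h=6: C(10,6)·C(6,4)·C(4,1) = 210·15·4 = 12600
h=8: C(10,8)·C(8,5)·C(2,0) = 45·56·1 = 2520
Total favorable: 30240
Total paths: 4^10 = 1048576
P = 30240/1048576 = 945/32768

Answer: 945/32768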